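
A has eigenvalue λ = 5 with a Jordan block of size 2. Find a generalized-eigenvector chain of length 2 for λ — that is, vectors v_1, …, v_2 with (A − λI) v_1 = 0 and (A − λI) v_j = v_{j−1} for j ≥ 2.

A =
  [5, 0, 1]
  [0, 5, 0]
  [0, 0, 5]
A Jordan chain for λ = 5 of length 2:
v_1 = (1, 0, 0)ᵀ
v_2 = (0, 0, 1)ᵀ

Let N = A − (5)·I. We want v_2 with N^2 v_2 = 0 but N^1 v_2 ≠ 0; then v_{j-1} := N · v_j for j = 2, …, 2.

Pick v_2 = (0, 0, 1)ᵀ.
Then v_1 = N · v_2 = (1, 0, 0)ᵀ.

Sanity check: (A − (5)·I) v_1 = (0, 0, 0)ᵀ = 0. ✓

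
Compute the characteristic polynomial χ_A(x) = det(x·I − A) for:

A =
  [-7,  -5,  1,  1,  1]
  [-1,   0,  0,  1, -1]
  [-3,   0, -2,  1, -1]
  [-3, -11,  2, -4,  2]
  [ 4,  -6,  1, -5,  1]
x^5 + 12*x^4 + 48*x^3 + 64*x^2

Expanding det(x·I − A) (e.g. by cofactor expansion or by noting that A is similar to its Jordan form J, which has the same characteristic polynomial as A) gives
  χ_A(x) = x^5 + 12*x^4 + 48*x^3 + 64*x^2
which factors as x^2*(x + 4)^3. The eigenvalues (with algebraic multiplicities) are λ = -4 with multiplicity 3, λ = 0 with multiplicity 2.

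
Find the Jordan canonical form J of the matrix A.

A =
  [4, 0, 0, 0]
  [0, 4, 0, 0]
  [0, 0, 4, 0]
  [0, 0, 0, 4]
J_1(4) ⊕ J_1(4) ⊕ J_1(4) ⊕ J_1(4)

The characteristic polynomial is
  det(x·I − A) = x^4 - 16*x^3 + 96*x^2 - 256*x + 256 = (x - 4)^4

Eigenvalues and multiplicities (the geometric multiplicity of λ is n − rank(A − λI), which equals the number of Jordan blocks for λ):
  λ = 4: algebraic multiplicity = 4, geometric multiplicity = 4

Determining the block sizes for each eigenvalue:
  λ = 4: gm = am = 4, so every block has size 1 → block sizes [1, 1, 1, 1]

Assembling the blocks gives a Jordan form
J =
  [4, 0, 0, 0]
  [0, 4, 0, 0]
  [0, 0, 4, 0]
  [0, 0, 0, 4]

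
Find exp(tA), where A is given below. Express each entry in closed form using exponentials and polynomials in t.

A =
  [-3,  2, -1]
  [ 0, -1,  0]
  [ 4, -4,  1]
e^{tA} =
  [-2*t*exp(-t) + exp(-t), 2*t*exp(-t), -t*exp(-t)]
  [0, exp(-t), 0]
  [4*t*exp(-t), -4*t*exp(-t), 2*t*exp(-t) + exp(-t)]

Strategy: write A = P · J · P⁻¹ where J is a Jordan canonical form, so e^{tA} = P · e^{tJ} · P⁻¹, and e^{tJ} can be computed block-by-block.

A has Jordan form
J =
  [-1,  1,  0]
  [ 0, -1,  0]
  [ 0,  0, -1]
(up to reordering of blocks).

Per-block formulas:
  For a 2×2 Jordan block J_2(-1): exp(t · J_2(-1)) = e^(-1t)·(I + t·N), where N is the 2×2 nilpotent shift.
  For a 1×1 block at λ = -1: exp(t · [-1]) = [e^(-1t)].

After assembling e^{tJ} and conjugating by P, we get:

e^{tA} =
  [-2*t*exp(-t) + exp(-t), 2*t*exp(-t), -t*exp(-t)]
  [0, exp(-t), 0]
  [4*t*exp(-t), -4*t*exp(-t), 2*t*exp(-t) + exp(-t)]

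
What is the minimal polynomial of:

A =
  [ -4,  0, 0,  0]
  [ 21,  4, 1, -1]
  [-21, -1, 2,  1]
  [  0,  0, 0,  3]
x^3 - 2*x^2 - 15*x + 36

The characteristic polynomial is χ_A(x) = (x - 3)^3*(x + 4), so the eigenvalues are known. The minimal polynomial is
  m_A(x) = Π_λ (x − λ)^{k_λ}
where k_λ is the size of the *largest* Jordan block for λ (equivalently, the smallest k with (A − λI)^k v = 0 for every generalised eigenvector v of λ).

  λ = -4: largest Jordan block has size 1, contributing (x + 4)
  λ = 3: largest Jordan block has size 2, contributing (x − 3)^2

So m_A(x) = (x - 3)^2*(x + 4) = x^3 - 2*x^2 - 15*x + 36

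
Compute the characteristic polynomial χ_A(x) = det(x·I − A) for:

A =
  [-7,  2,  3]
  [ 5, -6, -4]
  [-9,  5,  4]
x^3 + 9*x^2 + 27*x + 27

Expanding det(x·I − A) (e.g. by cofactor expansion or by noting that A is similar to its Jordan form J, which has the same characteristic polynomial as A) gives
  χ_A(x) = x^3 + 9*x^2 + 27*x + 27
which factors as (x + 3)^3. The eigenvalues (with algebraic multiplicities) are λ = -3 with multiplicity 3.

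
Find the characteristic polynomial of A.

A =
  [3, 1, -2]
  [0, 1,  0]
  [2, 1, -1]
x^3 - 3*x^2 + 3*x - 1

Expanding det(x·I − A) (e.g. by cofactor expansion or by noting that A is similar to its Jordan form J, which has the same characteristic polynomial as A) gives
  χ_A(x) = x^3 - 3*x^2 + 3*x - 1
which factors as (x - 1)^3. The eigenvalues (with algebraic multiplicities) are λ = 1 with multiplicity 3.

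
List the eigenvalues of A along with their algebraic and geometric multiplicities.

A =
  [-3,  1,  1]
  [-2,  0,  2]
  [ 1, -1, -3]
λ = -2: alg = 3, geom = 2

Step 1 — factor the characteristic polynomial to read off the algebraic multiplicities:
  χ_A(x) = (x + 2)^3

Step 2 — compute geometric multiplicities via the rank-nullity identity g(λ) = n − rank(A − λI):
  rank(A − (-2)·I) = 1, so dim ker(A − (-2)·I) = n − 1 = 2

Summary:
  λ = -2: algebraic multiplicity = 3, geometric multiplicity = 2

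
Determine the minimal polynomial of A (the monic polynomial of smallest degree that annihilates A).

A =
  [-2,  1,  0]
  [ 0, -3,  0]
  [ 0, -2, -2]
x^2 + 5*x + 6

The characteristic polynomial is χ_A(x) = (x + 2)^2*(x + 3), so the eigenvalues are known. The minimal polynomial is
  m_A(x) = Π_λ (x − λ)^{k_λ}
where k_λ is the size of the *largest* Jordan block for λ (equivalently, the smallest k with (A − λI)^k v = 0 for every generalised eigenvector v of λ).

  λ = -3: largest Jordan block has size 1, contributing (x + 3)
  λ = -2: largest Jordan block has size 1, contributing (x + 2)

So m_A(x) = (x + 2)*(x + 3) = x^2 + 5*x + 6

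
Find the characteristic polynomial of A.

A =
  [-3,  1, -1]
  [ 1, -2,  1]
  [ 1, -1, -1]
x^3 + 6*x^2 + 12*x + 8

Expanding det(x·I − A) (e.g. by cofactor expansion or by noting that A is similar to its Jordan form J, which has the same characteristic polynomial as A) gives
  χ_A(x) = x^3 + 6*x^2 + 12*x + 8
which factors as (x + 2)^3. The eigenvalues (with algebraic multiplicities) are λ = -2 with multiplicity 3.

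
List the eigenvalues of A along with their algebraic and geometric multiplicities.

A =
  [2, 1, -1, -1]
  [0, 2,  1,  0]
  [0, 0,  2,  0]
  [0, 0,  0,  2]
λ = 2: alg = 4, geom = 2

Step 1 — factor the characteristic polynomial to read off the algebraic multiplicities:
  χ_A(x) = (x - 2)^4

Step 2 — compute geometric multiplicities via the rank-nullity identity g(λ) = n − rank(A − λI):
  rank(A − (2)·I) = 2, so dim ker(A − (2)·I) = n − 2 = 2

Summary:
  λ = 2: algebraic multiplicity = 4, geometric multiplicity = 2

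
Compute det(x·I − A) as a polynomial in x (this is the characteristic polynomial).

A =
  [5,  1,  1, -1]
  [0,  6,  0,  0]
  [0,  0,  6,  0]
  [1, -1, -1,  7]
x^4 - 24*x^3 + 216*x^2 - 864*x + 1296

Expanding det(x·I − A) (e.g. by cofactor expansion or by noting that A is similar to its Jordan form J, which has the same characteristic polynomial as A) gives
  χ_A(x) = x^4 - 24*x^3 + 216*x^2 - 864*x + 1296
which factors as (x - 6)^4. The eigenvalues (with algebraic multiplicities) are λ = 6 with multiplicity 4.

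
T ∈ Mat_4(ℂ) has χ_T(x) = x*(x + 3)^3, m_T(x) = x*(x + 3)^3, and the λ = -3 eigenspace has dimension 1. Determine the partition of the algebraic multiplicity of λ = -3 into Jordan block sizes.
Block sizes for λ = -3: [3]

Step 1 — from the characteristic polynomial, algebraic multiplicity of λ = -3 is 3. From dim ker(T − (-3)·I) = 1, there are exactly 1 Jordan blocks for λ = -3.
Step 2 — from the minimal polynomial, the factor (x + 3)^3 tells us the largest block for λ = -3 has size 3.
Step 3 — with total size 3, 1 blocks, and largest block 3, the block sizes (in nonincreasing order) are [3].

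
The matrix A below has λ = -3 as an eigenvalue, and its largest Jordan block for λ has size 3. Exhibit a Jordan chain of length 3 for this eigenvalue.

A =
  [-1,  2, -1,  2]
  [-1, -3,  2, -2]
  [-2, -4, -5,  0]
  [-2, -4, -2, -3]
A Jordan chain for λ = -3 of length 3:
v_1 = (0, -2, 4, 4)ᵀ
v_2 = (2, -1, -2, -2)ᵀ
v_3 = (1, 0, 0, 0)ᵀ

Let N = A − (-3)·I. We want v_3 with N^3 v_3 = 0 but N^2 v_3 ≠ 0; then v_{j-1} := N · v_j for j = 3, …, 2.

Pick v_3 = (1, 0, 0, 0)ᵀ.
Then v_2 = N · v_3 = (2, -1, -2, -2)ᵀ.
Then v_1 = N · v_2 = (0, -2, 4, 4)ᵀ.

Sanity check: (A − (-3)·I) v_1 = (0, 0, 0, 0)ᵀ = 0. ✓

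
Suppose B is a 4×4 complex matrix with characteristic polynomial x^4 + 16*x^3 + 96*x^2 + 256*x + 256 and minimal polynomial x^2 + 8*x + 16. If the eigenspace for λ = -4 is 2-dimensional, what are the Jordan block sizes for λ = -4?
Block sizes for λ = -4: [2, 2]

Step 1 — from the characteristic polynomial, algebraic multiplicity of λ = -4 is 4. From dim ker(B − (-4)·I) = 2, there are exactly 2 Jordan blocks for λ = -4.
Step 2 — from the minimal polynomial, the factor (x + 4)^2 tells us the largest block for λ = -4 has size 2.
Step 3 — with total size 4, 2 blocks, and largest block 2, the block sizes (in nonincreasing order) are [2, 2].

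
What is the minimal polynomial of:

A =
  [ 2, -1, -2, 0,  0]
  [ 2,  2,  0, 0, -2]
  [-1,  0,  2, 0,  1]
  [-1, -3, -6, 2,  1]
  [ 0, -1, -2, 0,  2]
x^2 - 4*x + 4

The characteristic polynomial is χ_A(x) = (x - 2)^5, so the eigenvalues are known. The minimal polynomial is
  m_A(x) = Π_λ (x − λ)^{k_λ}
where k_λ is the size of the *largest* Jordan block for λ (equivalently, the smallest k with (A − λI)^k v = 0 for every generalised eigenvector v of λ).

  λ = 2: largest Jordan block has size 2, contributing (x − 2)^2

So m_A(x) = (x - 2)^2 = x^2 - 4*x + 4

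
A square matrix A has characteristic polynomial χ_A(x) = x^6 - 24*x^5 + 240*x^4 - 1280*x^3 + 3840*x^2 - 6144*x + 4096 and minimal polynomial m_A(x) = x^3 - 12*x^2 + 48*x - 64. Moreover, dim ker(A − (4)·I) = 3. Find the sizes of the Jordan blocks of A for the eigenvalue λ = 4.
Block sizes for λ = 4: [3, 2, 1]

Step 1 — from the characteristic polynomial, algebraic multiplicity of λ = 4 is 6. From dim ker(A − (4)·I) = 3, there are exactly 3 Jordan blocks for λ = 4.
Step 2 — from the minimal polynomial, the factor (x − 4)^3 tells us the largest block for λ = 4 has size 3.
Step 3 — with total size 6, 3 blocks, and largest block 3, the block sizes (in nonincreasing order) are [3, 2, 1].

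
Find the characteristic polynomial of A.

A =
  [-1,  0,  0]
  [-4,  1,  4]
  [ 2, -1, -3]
x^3 + 3*x^2 + 3*x + 1

Expanding det(x·I − A) (e.g. by cofactor expansion or by noting that A is similar to its Jordan form J, which has the same characteristic polynomial as A) gives
  χ_A(x) = x^3 + 3*x^2 + 3*x + 1
which factors as (x + 1)^3. The eigenvalues (with algebraic multiplicities) are λ = -1 with multiplicity 3.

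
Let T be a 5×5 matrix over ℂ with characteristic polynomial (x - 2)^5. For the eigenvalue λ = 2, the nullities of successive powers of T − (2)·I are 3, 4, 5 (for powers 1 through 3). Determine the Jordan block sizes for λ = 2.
Block sizes for λ = 2: [3, 1, 1]

From the dimensions of kernels of powers, the number of Jordan blocks of size at least j is d_j − d_{j−1} where d_j = dim ker(N^j) (with d_0 = 0). Computing the differences gives [3, 1, 1].
The number of blocks of size exactly k is (#blocks of size ≥ k) − (#blocks of size ≥ k + 1), so the partition is: 2 block(s) of size 1, 1 block(s) of size 3.
In nonincreasing order the block sizes are [3, 1, 1].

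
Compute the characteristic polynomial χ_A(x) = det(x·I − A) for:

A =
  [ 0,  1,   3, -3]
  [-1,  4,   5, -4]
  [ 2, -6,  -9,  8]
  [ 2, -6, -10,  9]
x^4 - 4*x^3 + 6*x^2 - 4*x + 1

Expanding det(x·I − A) (e.g. by cofactor expansion or by noting that A is similar to its Jordan form J, which has the same characteristic polynomial as A) gives
  χ_A(x) = x^4 - 4*x^3 + 6*x^2 - 4*x + 1
which factors as (x - 1)^4. The eigenvalues (with algebraic multiplicities) are λ = 1 with multiplicity 4.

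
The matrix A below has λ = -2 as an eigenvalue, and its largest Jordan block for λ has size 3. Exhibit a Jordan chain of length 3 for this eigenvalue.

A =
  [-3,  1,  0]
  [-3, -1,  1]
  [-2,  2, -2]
A Jordan chain for λ = -2 of length 3:
v_1 = (-2, -2, -4)ᵀ
v_2 = (-1, -3, -2)ᵀ
v_3 = (1, 0, 0)ᵀ

Let N = A − (-2)·I. We want v_3 with N^3 v_3 = 0 but N^2 v_3 ≠ 0; then v_{j-1} := N · v_j for j = 3, …, 2.

Pick v_3 = (1, 0, 0)ᵀ.
Then v_2 = N · v_3 = (-1, -3, -2)ᵀ.
Then v_1 = N · v_2 = (-2, -2, -4)ᵀ.

Sanity check: (A − (-2)·I) v_1 = (0, 0, 0)ᵀ = 0. ✓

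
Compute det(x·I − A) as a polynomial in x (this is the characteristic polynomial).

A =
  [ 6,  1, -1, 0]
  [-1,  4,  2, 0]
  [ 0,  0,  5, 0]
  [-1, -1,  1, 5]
x^4 - 20*x^3 + 150*x^2 - 500*x + 625

Expanding det(x·I − A) (e.g. by cofactor expansion or by noting that A is similar to its Jordan form J, which has the same characteristic polynomial as A) gives
  χ_A(x) = x^4 - 20*x^3 + 150*x^2 - 500*x + 625
which factors as (x - 5)^4. The eigenvalues (with algebraic multiplicities) are λ = 5 with multiplicity 4.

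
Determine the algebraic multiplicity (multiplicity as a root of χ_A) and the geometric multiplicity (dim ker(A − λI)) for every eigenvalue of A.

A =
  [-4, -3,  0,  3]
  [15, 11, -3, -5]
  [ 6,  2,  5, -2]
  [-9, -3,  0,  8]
λ = 5: alg = 4, geom = 2

Step 1 — factor the characteristic polynomial to read off the algebraic multiplicities:
  χ_A(x) = (x - 5)^4

Step 2 — compute geometric multiplicities via the rank-nullity identity g(λ) = n − rank(A − λI):
  rank(A − (5)·I) = 2, so dim ker(A − (5)·I) = n − 2 = 2

Summary:
  λ = 5: algebraic multiplicity = 4, geometric multiplicity = 2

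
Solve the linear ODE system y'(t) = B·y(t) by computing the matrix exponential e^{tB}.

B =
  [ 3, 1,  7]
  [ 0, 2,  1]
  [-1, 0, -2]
e^{tB} =
  [-3*t^2*exp(t)/2 + 2*t*exp(t) + exp(t), 3*t^2*exp(t)/2 + t*exp(t), -3*t^2*exp(t) + 7*t*exp(t)]
  [-t^2*exp(t)/2, t^2*exp(t)/2 + t*exp(t) + exp(t), -t^2*exp(t) + t*exp(t)]
  [t^2*exp(t)/2 - t*exp(t), -t^2*exp(t)/2, t^2*exp(t) - 3*t*exp(t) + exp(t)]

Strategy: write B = P · J · P⁻¹ where J is a Jordan canonical form, so e^{tB} = P · e^{tJ} · P⁻¹, and e^{tJ} can be computed block-by-block.

B has Jordan form
J =
  [1, 1, 0]
  [0, 1, 1]
  [0, 0, 1]
(up to reordering of blocks).

Per-block formulas:
  For a 3×3 Jordan block J_3(1): exp(t · J_3(1)) = e^(1t)·(I + t·N + (t^2/2)·N^2), where N is the 3×3 nilpotent shift.

After assembling e^{tJ} and conjugating by P, we get:

e^{tB} =
  [-3*t^2*exp(t)/2 + 2*t*exp(t) + exp(t), 3*t^2*exp(t)/2 + t*exp(t), -3*t^2*exp(t) + 7*t*exp(t)]
  [-t^2*exp(t)/2, t^2*exp(t)/2 + t*exp(t) + exp(t), -t^2*exp(t) + t*exp(t)]
  [t^2*exp(t)/2 - t*exp(t), -t^2*exp(t)/2, t^2*exp(t) - 3*t*exp(t) + exp(t)]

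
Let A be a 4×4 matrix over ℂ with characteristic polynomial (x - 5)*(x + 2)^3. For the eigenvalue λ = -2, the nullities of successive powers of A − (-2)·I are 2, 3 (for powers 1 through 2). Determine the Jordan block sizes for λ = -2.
Block sizes for λ = -2: [2, 1]

From the dimensions of kernels of powers, the number of Jordan blocks of size at least j is d_j − d_{j−1} where d_j = dim ker(N^j) (with d_0 = 0). Computing the differences gives [2, 1].
The number of blocks of size exactly k is (#blocks of size ≥ k) − (#blocks of size ≥ k + 1), so the partition is: 1 block(s) of size 1, 1 block(s) of size 2.
In nonincreasing order the block sizes are [2, 1].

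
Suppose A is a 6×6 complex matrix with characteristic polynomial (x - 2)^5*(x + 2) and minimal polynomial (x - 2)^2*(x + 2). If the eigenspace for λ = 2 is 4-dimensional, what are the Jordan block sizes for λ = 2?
Block sizes for λ = 2: [2, 1, 1, 1]

Step 1 — from the characteristic polynomial, algebraic multiplicity of λ = 2 is 5. From dim ker(A − (2)·I) = 4, there are exactly 4 Jordan blocks for λ = 2.
Step 2 — from the minimal polynomial, the factor (x − 2)^2 tells us the largest block for λ = 2 has size 2.
Step 3 — with total size 5, 4 blocks, and largest block 2, the block sizes (in nonincreasing order) are [2, 1, 1, 1].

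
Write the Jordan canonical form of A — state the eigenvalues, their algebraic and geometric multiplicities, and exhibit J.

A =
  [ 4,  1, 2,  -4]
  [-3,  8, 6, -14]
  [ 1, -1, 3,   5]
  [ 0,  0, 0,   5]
J_2(5) ⊕ J_2(5)

The characteristic polynomial is
  det(x·I − A) = x^4 - 20*x^3 + 150*x^2 - 500*x + 625 = (x - 5)^4

Eigenvalues and multiplicities (the geometric multiplicity of λ is n − rank(A − λI), which equals the number of Jordan blocks for λ):
  λ = 5: algebraic multiplicity = 4, geometric multiplicity = 2

Determining the block sizes for each eigenvalue:
  λ = 5: with am = 4 and gm = 2, the partition is not yet determined (e.g. several partitions of 4 into 2 parts exist). Let N = A − (5)·I. Computing rank(N^1) = 2, rank(N^2) = 0; the number of blocks of size ≥ j is rank(N^{j−1}) − rank(N^j), giving [2, 2]. So we have 2 block(s) of size 2 → block sizes [2, 2]

Assembling the blocks gives a Jordan form
J =
  [5, 1, 0, 0]
  [0, 5, 0, 0]
  [0, 0, 5, 1]
  [0, 0, 0, 5]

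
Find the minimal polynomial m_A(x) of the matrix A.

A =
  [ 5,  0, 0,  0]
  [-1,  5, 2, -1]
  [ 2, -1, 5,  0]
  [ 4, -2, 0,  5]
x^3 - 15*x^2 + 75*x - 125

The characteristic polynomial is χ_A(x) = (x - 5)^4, so the eigenvalues are known. The minimal polynomial is
  m_A(x) = Π_λ (x − λ)^{k_λ}
where k_λ is the size of the *largest* Jordan block for λ (equivalently, the smallest k with (A − λI)^k v = 0 for every generalised eigenvector v of λ).

  λ = 5: largest Jordan block has size 3, contributing (x − 5)^3

So m_A(x) = (x - 5)^3 = x^3 - 15*x^2 + 75*x - 125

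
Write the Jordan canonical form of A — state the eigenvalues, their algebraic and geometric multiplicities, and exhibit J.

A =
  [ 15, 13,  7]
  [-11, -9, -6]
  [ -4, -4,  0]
J_3(2)

The characteristic polynomial is
  det(x·I − A) = x^3 - 6*x^2 + 12*x - 8 = (x - 2)^3

Eigenvalues and multiplicities (the geometric multiplicity of λ is n − rank(A − λI), which equals the number of Jordan blocks for λ):
  λ = 2: algebraic multiplicity = 3, geometric multiplicity = 1

Determining the block sizes for each eigenvalue:
  λ = 2: one block (gm = 1), so the single block has size am = 3 → block sizes [3]

Assembling the blocks gives a Jordan form
J =
  [2, 1, 0]
  [0, 2, 1]
  [0, 0, 2]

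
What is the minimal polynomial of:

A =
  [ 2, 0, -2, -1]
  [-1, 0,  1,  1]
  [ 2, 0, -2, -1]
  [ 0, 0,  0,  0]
x^2

The characteristic polynomial is χ_A(x) = x^4, so the eigenvalues are known. The minimal polynomial is
  m_A(x) = Π_λ (x − λ)^{k_λ}
where k_λ is the size of the *largest* Jordan block for λ (equivalently, the smallest k with (A − λI)^k v = 0 for every generalised eigenvector v of λ).

  λ = 0: largest Jordan block has size 2, contributing (x − 0)^2

So m_A(x) = x^2 = x^2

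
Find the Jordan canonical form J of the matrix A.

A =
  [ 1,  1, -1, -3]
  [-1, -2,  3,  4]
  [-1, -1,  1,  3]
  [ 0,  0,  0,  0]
J_3(0) ⊕ J_1(0)

The characteristic polynomial is
  det(x·I − A) = x^4

Eigenvalues and multiplicities (the geometric multiplicity of λ is n − rank(A − λI), which equals the number of Jordan blocks for λ):
  λ = 0: algebraic multiplicity = 4, geometric multiplicity = 2

Determining the block sizes for each eigenvalue:
  λ = 0: with am = 4 and gm = 2, the partition is not yet determined (e.g. several partitions of 4 into 2 parts exist). Let N = A − (0)·I. Computing rank(N^1) = 2, rank(N^2) = 1, rank(N^3) = 0; the number of blocks of size ≥ j is rank(N^{j−1}) − rank(N^j), giving [2, 1, 1]. So we have 1 block(s) of size 3, 1 block(s) of size 1 → block sizes [3, 1]

Assembling the blocks gives a Jordan form
J =
  [0, 1, 0, 0]
  [0, 0, 1, 0]
  [0, 0, 0, 0]
  [0, 0, 0, 0]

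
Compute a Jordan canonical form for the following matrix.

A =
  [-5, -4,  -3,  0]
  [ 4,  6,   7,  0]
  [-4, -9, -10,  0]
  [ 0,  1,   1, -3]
J_3(-3) ⊕ J_1(-3)

The characteristic polynomial is
  det(x·I − A) = x^4 + 12*x^3 + 54*x^2 + 108*x + 81 = (x + 3)^4

Eigenvalues and multiplicities (the geometric multiplicity of λ is n − rank(A − λI), which equals the number of Jordan blocks for λ):
  λ = -3: algebraic multiplicity = 4, geometric multiplicity = 2

Determining the block sizes for each eigenvalue:
  λ = -3: with am = 4 and gm = 2, the partition is not yet determined (e.g. several partitions of 4 into 2 parts exist). Let N = A − (-3)·I. Computing rank(N^1) = 2, rank(N^2) = 1, rank(N^3) = 0; the number of blocks of size ≥ j is rank(N^{j−1}) − rank(N^j), giving [2, 1, 1]. So we have 1 block(s) of size 3, 1 block(s) of size 1 → block sizes [3, 1]

Assembling the blocks gives a Jordan form
J =
  [-3,  1,  0,  0]
  [ 0, -3,  1,  0]
  [ 0,  0, -3,  0]
  [ 0,  0,  0, -3]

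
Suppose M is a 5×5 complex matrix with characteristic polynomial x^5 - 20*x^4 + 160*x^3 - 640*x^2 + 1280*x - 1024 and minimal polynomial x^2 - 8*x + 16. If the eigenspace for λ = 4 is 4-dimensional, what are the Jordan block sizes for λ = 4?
Block sizes for λ = 4: [2, 1, 1, 1]

Step 1 — from the characteristic polynomial, algebraic multiplicity of λ = 4 is 5. From dim ker(M − (4)·I) = 4, there are exactly 4 Jordan blocks for λ = 4.
Step 2 — from the minimal polynomial, the factor (x − 4)^2 tells us the largest block for λ = 4 has size 2.
Step 3 — with total size 5, 4 blocks, and largest block 2, the block sizes (in nonincreasing order) are [2, 1, 1, 1].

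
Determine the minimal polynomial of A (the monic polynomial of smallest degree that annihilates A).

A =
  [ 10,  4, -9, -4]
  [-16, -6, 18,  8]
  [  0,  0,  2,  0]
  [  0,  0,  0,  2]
x^2 - 4*x + 4

The characteristic polynomial is χ_A(x) = (x - 2)^4, so the eigenvalues are known. The minimal polynomial is
  m_A(x) = Π_λ (x − λ)^{k_λ}
where k_λ is the size of the *largest* Jordan block for λ (equivalently, the smallest k with (A − λI)^k v = 0 for every generalised eigenvector v of λ).

  λ = 2: largest Jordan block has size 2, contributing (x − 2)^2

So m_A(x) = (x - 2)^2 = x^2 - 4*x + 4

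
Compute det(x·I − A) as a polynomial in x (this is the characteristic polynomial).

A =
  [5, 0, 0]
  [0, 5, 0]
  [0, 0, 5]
x^3 - 15*x^2 + 75*x - 125

Expanding det(x·I − A) (e.g. by cofactor expansion or by noting that A is similar to its Jordan form J, which has the same characteristic polynomial as A) gives
  χ_A(x) = x^3 - 15*x^2 + 75*x - 125
which factors as (x - 5)^3. The eigenvalues (with algebraic multiplicities) are λ = 5 with multiplicity 3.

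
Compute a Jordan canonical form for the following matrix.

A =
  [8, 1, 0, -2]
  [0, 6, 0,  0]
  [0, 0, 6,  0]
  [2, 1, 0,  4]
J_2(6) ⊕ J_1(6) ⊕ J_1(6)

The characteristic polynomial is
  det(x·I − A) = x^4 - 24*x^3 + 216*x^2 - 864*x + 1296 = (x - 6)^4

Eigenvalues and multiplicities (the geometric multiplicity of λ is n − rank(A − λI), which equals the number of Jordan blocks for λ):
  λ = 6: algebraic multiplicity = 4, geometric multiplicity = 3

Determining the block sizes for each eigenvalue:
  λ = 6: 3 blocks summing to 4 forces exactly one block of size 2 and the rest size 1 → block sizes [2, 1, 1]

Assembling the blocks gives a Jordan form
J =
  [6, 1, 0, 0]
  [0, 6, 0, 0]
  [0, 0, 6, 0]
  [0, 0, 0, 6]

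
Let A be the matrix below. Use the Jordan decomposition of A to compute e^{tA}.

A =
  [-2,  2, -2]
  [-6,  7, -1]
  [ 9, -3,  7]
e^{tA} =
  [3*t^2*exp(4*t) - 6*t*exp(4*t) + exp(4*t), 2*t*exp(4*t), 2*t^2*exp(4*t) - 2*t*exp(4*t)]
  [9*t^2*exp(4*t)/2 - 6*t*exp(4*t), 3*t*exp(4*t) + exp(4*t), 3*t^2*exp(4*t) - t*exp(4*t)]
  [-9*t^2*exp(4*t)/2 + 9*t*exp(4*t), -3*t*exp(4*t), -3*t^2*exp(4*t) + 3*t*exp(4*t) + exp(4*t)]

Strategy: write A = P · J · P⁻¹ where J is a Jordan canonical form, so e^{tA} = P · e^{tJ} · P⁻¹, and e^{tJ} can be computed block-by-block.

A has Jordan form
J =
  [4, 1, 0]
  [0, 4, 1]
  [0, 0, 4]
(up to reordering of blocks).

Per-block formulas:
  For a 3×3 Jordan block J_3(4): exp(t · J_3(4)) = e^(4t)·(I + t·N + (t^2/2)·N^2), where N is the 3×3 nilpotent shift.

After assembling e^{tJ} and conjugating by P, we get:

e^{tA} =
  [3*t^2*exp(4*t) - 6*t*exp(4*t) + exp(4*t), 2*t*exp(4*t), 2*t^2*exp(4*t) - 2*t*exp(4*t)]
  [9*t^2*exp(4*t)/2 - 6*t*exp(4*t), 3*t*exp(4*t) + exp(4*t), 3*t^2*exp(4*t) - t*exp(4*t)]
  [-9*t^2*exp(4*t)/2 + 9*t*exp(4*t), -3*t*exp(4*t), -3*t^2*exp(4*t) + 3*t*exp(4*t) + exp(4*t)]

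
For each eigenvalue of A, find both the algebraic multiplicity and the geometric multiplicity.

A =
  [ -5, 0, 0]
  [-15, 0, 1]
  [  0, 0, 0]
λ = -5: alg = 1, geom = 1; λ = 0: alg = 2, geom = 1

Step 1 — factor the characteristic polynomial to read off the algebraic multiplicities:
  χ_A(x) = x^2*(x + 5)

Step 2 — compute geometric multiplicities via the rank-nullity identity g(λ) = n − rank(A − λI):
  rank(A − (-5)·I) = 2, so dim ker(A − (-5)·I) = n − 2 = 1
  rank(A − (0)·I) = 2, so dim ker(A − (0)·I) = n − 2 = 1

Summary:
  λ = -5: algebraic multiplicity = 1, geometric multiplicity = 1
  λ = 0: algebraic multiplicity = 2, geometric multiplicity = 1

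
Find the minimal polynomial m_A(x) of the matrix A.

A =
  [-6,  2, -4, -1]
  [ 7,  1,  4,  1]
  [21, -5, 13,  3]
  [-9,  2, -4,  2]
x^4 - 10*x^3 + 36*x^2 - 54*x + 27

The characteristic polynomial is χ_A(x) = (x - 3)^3*(x - 1), so the eigenvalues are known. The minimal polynomial is
  m_A(x) = Π_λ (x − λ)^{k_λ}
where k_λ is the size of the *largest* Jordan block for λ (equivalently, the smallest k with (A − λI)^k v = 0 for every generalised eigenvector v of λ).

  λ = 1: largest Jordan block has size 1, contributing (x − 1)
  λ = 3: largest Jordan block has size 3, contributing (x − 3)^3

So m_A(x) = (x - 3)^3*(x - 1) = x^4 - 10*x^3 + 36*x^2 - 54*x + 27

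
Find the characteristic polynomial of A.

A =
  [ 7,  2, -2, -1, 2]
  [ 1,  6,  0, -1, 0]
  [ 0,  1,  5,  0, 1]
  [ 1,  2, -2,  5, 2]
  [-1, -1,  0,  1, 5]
x^5 - 28*x^4 + 313*x^3 - 1746*x^2 + 4860*x - 5400

Expanding det(x·I − A) (e.g. by cofactor expansion or by noting that A is similar to its Jordan form J, which has the same characteristic polynomial as A) gives
  χ_A(x) = x^5 - 28*x^4 + 313*x^3 - 1746*x^2 + 4860*x - 5400
which factors as (x - 6)^3*(x - 5)^2. The eigenvalues (with algebraic multiplicities) are λ = 5 with multiplicity 2, λ = 6 with multiplicity 3.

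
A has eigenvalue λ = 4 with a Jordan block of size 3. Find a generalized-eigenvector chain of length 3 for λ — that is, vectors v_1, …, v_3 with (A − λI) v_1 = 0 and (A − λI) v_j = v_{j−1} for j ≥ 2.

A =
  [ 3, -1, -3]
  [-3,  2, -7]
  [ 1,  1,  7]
A Jordan chain for λ = 4 of length 3:
v_1 = (1, 2, -1)ᵀ
v_2 = (-1, -3, 1)ᵀ
v_3 = (1, 0, 0)ᵀ

Let N = A − (4)·I. We want v_3 with N^3 v_3 = 0 but N^2 v_3 ≠ 0; then v_{j-1} := N · v_j for j = 3, …, 2.

Pick v_3 = (1, 0, 0)ᵀ.
Then v_2 = N · v_3 = (-1, -3, 1)ᵀ.
Then v_1 = N · v_2 = (1, 2, -1)ᵀ.

Sanity check: (A − (4)·I) v_1 = (0, 0, 0)ᵀ = 0. ✓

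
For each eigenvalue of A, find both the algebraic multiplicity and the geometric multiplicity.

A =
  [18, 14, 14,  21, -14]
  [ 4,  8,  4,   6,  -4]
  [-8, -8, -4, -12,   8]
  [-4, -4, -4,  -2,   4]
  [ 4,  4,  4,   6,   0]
λ = 4: alg = 5, geom = 4

Step 1 — factor the characteristic polynomial to read off the algebraic multiplicities:
  χ_A(x) = (x - 4)^5

Step 2 — compute geometric multiplicities via the rank-nullity identity g(λ) = n − rank(A − λI):
  rank(A − (4)·I) = 1, so dim ker(A − (4)·I) = n − 1 = 4

Summary:
  λ = 4: algebraic multiplicity = 5, geometric multiplicity = 4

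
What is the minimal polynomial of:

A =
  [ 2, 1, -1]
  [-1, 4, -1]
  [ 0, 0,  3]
x^2 - 6*x + 9

The characteristic polynomial is χ_A(x) = (x - 3)^3, so the eigenvalues are known. The minimal polynomial is
  m_A(x) = Π_λ (x − λ)^{k_λ}
where k_λ is the size of the *largest* Jordan block for λ (equivalently, the smallest k with (A − λI)^k v = 0 for every generalised eigenvector v of λ).

  λ = 3: largest Jordan block has size 2, contributing (x − 3)^2

So m_A(x) = (x - 3)^2 = x^2 - 6*x + 9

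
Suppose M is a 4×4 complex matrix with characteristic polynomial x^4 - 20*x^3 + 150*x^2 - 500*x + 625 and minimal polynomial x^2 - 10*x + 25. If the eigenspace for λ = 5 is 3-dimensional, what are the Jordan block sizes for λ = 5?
Block sizes for λ = 5: [2, 1, 1]

Step 1 — from the characteristic polynomial, algebraic multiplicity of λ = 5 is 4. From dim ker(M − (5)·I) = 3, there are exactly 3 Jordan blocks for λ = 5.
Step 2 — from the minimal polynomial, the factor (x − 5)^2 tells us the largest block for λ = 5 has size 2.
Step 3 — with total size 4, 3 blocks, and largest block 2, the block sizes (in nonincreasing order) are [2, 1, 1].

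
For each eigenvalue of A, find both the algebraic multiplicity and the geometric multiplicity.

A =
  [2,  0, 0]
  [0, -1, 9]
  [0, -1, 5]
λ = 2: alg = 3, geom = 2

Step 1 — factor the characteristic polynomial to read off the algebraic multiplicities:
  χ_A(x) = (x - 2)^3

Step 2 — compute geometric multiplicities via the rank-nullity identity g(λ) = n − rank(A − λI):
  rank(A − (2)·I) = 1, so dim ker(A − (2)·I) = n − 1 = 2

Summary:
  λ = 2: algebraic multiplicity = 3, geometric multiplicity = 2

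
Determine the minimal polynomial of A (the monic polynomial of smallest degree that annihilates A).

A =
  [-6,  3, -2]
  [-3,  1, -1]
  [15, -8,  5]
x^3

The characteristic polynomial is χ_A(x) = x^3, so the eigenvalues are known. The minimal polynomial is
  m_A(x) = Π_λ (x − λ)^{k_λ}
where k_λ is the size of the *largest* Jordan block for λ (equivalently, the smallest k with (A − λI)^k v = 0 for every generalised eigenvector v of λ).

  λ = 0: largest Jordan block has size 3, contributing (x − 0)^3

So m_A(x) = x^3 = x^3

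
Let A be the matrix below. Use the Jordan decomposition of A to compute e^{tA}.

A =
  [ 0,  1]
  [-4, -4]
e^{tA} =
  [2*t*exp(-2*t) + exp(-2*t), t*exp(-2*t)]
  [-4*t*exp(-2*t), -2*t*exp(-2*t) + exp(-2*t)]

Strategy: write A = P · J · P⁻¹ where J is a Jordan canonical form, so e^{tA} = P · e^{tJ} · P⁻¹, and e^{tJ} can be computed block-by-block.

A has Jordan form
J =
  [-2,  1]
  [ 0, -2]
(up to reordering of blocks).

Per-block formulas:
  For a 2×2 Jordan block J_2(-2): exp(t · J_2(-2)) = e^(-2t)·(I + t·N), where N is the 2×2 nilpotent shift.

After assembling e^{tJ} and conjugating by P, we get:

e^{tA} =
  [2*t*exp(-2*t) + exp(-2*t), t*exp(-2*t)]
  [-4*t*exp(-2*t), -2*t*exp(-2*t) + exp(-2*t)]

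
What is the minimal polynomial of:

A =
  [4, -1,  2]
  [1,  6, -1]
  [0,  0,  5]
x^3 - 15*x^2 + 75*x - 125

The characteristic polynomial is χ_A(x) = (x - 5)^3, so the eigenvalues are known. The minimal polynomial is
  m_A(x) = Π_λ (x − λ)^{k_λ}
where k_λ is the size of the *largest* Jordan block for λ (equivalently, the smallest k with (A − λI)^k v = 0 for every generalised eigenvector v of λ).

  λ = 5: largest Jordan block has size 3, contributing (x − 5)^3

So m_A(x) = (x - 5)^3 = x^3 - 15*x^2 + 75*x - 125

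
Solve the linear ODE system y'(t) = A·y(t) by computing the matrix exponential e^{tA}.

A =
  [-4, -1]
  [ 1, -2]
e^{tA} =
  [-t*exp(-3*t) + exp(-3*t), -t*exp(-3*t)]
  [t*exp(-3*t), t*exp(-3*t) + exp(-3*t)]

Strategy: write A = P · J · P⁻¹ where J is a Jordan canonical form, so e^{tA} = P · e^{tJ} · P⁻¹, and e^{tJ} can be computed block-by-block.

A has Jordan form
J =
  [-3,  1]
  [ 0, -3]
(up to reordering of blocks).

Per-block formulas:
  For a 2×2 Jordan block J_2(-3): exp(t · J_2(-3)) = e^(-3t)·(I + t·N), where N is the 2×2 nilpotent shift.

After assembling e^{tJ} and conjugating by P, we get:

e^{tA} =
  [-t*exp(-3*t) + exp(-3*t), -t*exp(-3*t)]
  [t*exp(-3*t), t*exp(-3*t) + exp(-3*t)]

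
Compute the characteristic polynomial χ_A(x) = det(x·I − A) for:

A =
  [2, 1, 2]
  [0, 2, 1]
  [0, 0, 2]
x^3 - 6*x^2 + 12*x - 8

Expanding det(x·I − A) (e.g. by cofactor expansion or by noting that A is similar to its Jordan form J, which has the same characteristic polynomial as A) gives
  χ_A(x) = x^3 - 6*x^2 + 12*x - 8
which factors as (x - 2)^3. The eigenvalues (with algebraic multiplicities) are λ = 2 with multiplicity 3.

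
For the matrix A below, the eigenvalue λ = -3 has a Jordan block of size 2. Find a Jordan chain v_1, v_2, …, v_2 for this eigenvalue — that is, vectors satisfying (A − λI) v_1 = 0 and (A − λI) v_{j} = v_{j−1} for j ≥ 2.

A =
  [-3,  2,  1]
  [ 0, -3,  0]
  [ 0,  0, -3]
A Jordan chain for λ = -3 of length 2:
v_1 = (2, 0, 0)ᵀ
v_2 = (0, 1, 0)ᵀ

Let N = A − (-3)·I. We want v_2 with N^2 v_2 = 0 but N^1 v_2 ≠ 0; then v_{j-1} := N · v_j for j = 2, …, 2.

Pick v_2 = (0, 1, 0)ᵀ.
Then v_1 = N · v_2 = (2, 0, 0)ᵀ.

Sanity check: (A − (-3)·I) v_1 = (0, 0, 0)ᵀ = 0. ✓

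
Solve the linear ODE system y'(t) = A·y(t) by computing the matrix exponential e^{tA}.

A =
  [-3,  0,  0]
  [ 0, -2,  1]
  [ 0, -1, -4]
e^{tA} =
  [exp(-3*t), 0, 0]
  [0, t*exp(-3*t) + exp(-3*t), t*exp(-3*t)]
  [0, -t*exp(-3*t), -t*exp(-3*t) + exp(-3*t)]

Strategy: write A = P · J · P⁻¹ where J is a Jordan canonical form, so e^{tA} = P · e^{tJ} · P⁻¹, and e^{tJ} can be computed block-by-block.

A has Jordan form
J =
  [-3,  1,  0]
  [ 0, -3,  0]
  [ 0,  0, -3]
(up to reordering of blocks).

Per-block formulas:
  For a 2×2 Jordan block J_2(-3): exp(t · J_2(-3)) = e^(-3t)·(I + t·N), where N is the 2×2 nilpotent shift.
  For a 1×1 block at λ = -3: exp(t · [-3]) = [e^(-3t)].

After assembling e^{tJ} and conjugating by P, we get:

e^{tA} =
  [exp(-3*t), 0, 0]
  [0, t*exp(-3*t) + exp(-3*t), t*exp(-3*t)]
  [0, -t*exp(-3*t), -t*exp(-3*t) + exp(-3*t)]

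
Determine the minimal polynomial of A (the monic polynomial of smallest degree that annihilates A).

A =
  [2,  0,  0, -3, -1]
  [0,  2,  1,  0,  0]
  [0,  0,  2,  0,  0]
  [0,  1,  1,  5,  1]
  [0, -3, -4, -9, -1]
x^3 - 6*x^2 + 12*x - 8

The characteristic polynomial is χ_A(x) = (x - 2)^5, so the eigenvalues are known. The minimal polynomial is
  m_A(x) = Π_λ (x − λ)^{k_λ}
where k_λ is the size of the *largest* Jordan block for λ (equivalently, the smallest k with (A − λI)^k v = 0 for every generalised eigenvector v of λ).

  λ = 2: largest Jordan block has size 3, contributing (x − 2)^3

So m_A(x) = (x - 2)^3 = x^3 - 6*x^2 + 12*x - 8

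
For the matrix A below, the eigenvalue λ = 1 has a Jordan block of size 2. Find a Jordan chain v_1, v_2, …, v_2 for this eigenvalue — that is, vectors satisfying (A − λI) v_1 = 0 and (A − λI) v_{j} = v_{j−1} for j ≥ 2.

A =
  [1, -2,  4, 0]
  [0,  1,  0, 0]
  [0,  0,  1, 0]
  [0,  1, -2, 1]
A Jordan chain for λ = 1 of length 2:
v_1 = (-2, 0, 0, 1)ᵀ
v_2 = (0, 1, 0, 0)ᵀ

Let N = A − (1)·I. We want v_2 with N^2 v_2 = 0 but N^1 v_2 ≠ 0; then v_{j-1} := N · v_j for j = 2, …, 2.

Pick v_2 = (0, 1, 0, 0)ᵀ.
Then v_1 = N · v_2 = (-2, 0, 0, 1)ᵀ.

Sanity check: (A − (1)·I) v_1 = (0, 0, 0, 0)ᵀ = 0. ✓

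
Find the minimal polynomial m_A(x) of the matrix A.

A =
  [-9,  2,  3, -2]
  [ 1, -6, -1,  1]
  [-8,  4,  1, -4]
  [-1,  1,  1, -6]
x^3 + 15*x^2 + 75*x + 125

The characteristic polynomial is χ_A(x) = (x + 5)^4, so the eigenvalues are known. The minimal polynomial is
  m_A(x) = Π_λ (x − λ)^{k_λ}
where k_λ is the size of the *largest* Jordan block for λ (equivalently, the smallest k with (A − λI)^k v = 0 for every generalised eigenvector v of λ).

  λ = -5: largest Jordan block has size 3, contributing (x + 5)^3

So m_A(x) = (x + 5)^3 = x^3 + 15*x^2 + 75*x + 125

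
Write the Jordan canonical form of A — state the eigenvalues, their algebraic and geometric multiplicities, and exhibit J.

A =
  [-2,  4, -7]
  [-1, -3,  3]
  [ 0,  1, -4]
J_3(-3)

The characteristic polynomial is
  det(x·I − A) = x^3 + 9*x^2 + 27*x + 27 = (x + 3)^3

Eigenvalues and multiplicities (the geometric multiplicity of λ is n − rank(A − λI), which equals the number of Jordan blocks for λ):
  λ = -3: algebraic multiplicity = 3, geometric multiplicity = 1

Determining the block sizes for each eigenvalue:
  λ = -3: one block (gm = 1), so the single block has size am = 3 → block sizes [3]

Assembling the blocks gives a Jordan form
J =
  [-3,  1,  0]
  [ 0, -3,  1]
  [ 0,  0, -3]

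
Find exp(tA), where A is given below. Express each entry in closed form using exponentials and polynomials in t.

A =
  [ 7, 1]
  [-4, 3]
e^{tA} =
  [2*t*exp(5*t) + exp(5*t), t*exp(5*t)]
  [-4*t*exp(5*t), -2*t*exp(5*t) + exp(5*t)]

Strategy: write A = P · J · P⁻¹ where J is a Jordan canonical form, so e^{tA} = P · e^{tJ} · P⁻¹, and e^{tJ} can be computed block-by-block.

A has Jordan form
J =
  [5, 1]
  [0, 5]
(up to reordering of blocks).

Per-block formulas:
  For a 2×2 Jordan block J_2(5): exp(t · J_2(5)) = e^(5t)·(I + t·N), where N is the 2×2 nilpotent shift.

After assembling e^{tJ} and conjugating by P, we get:

e^{tA} =
  [2*t*exp(5*t) + exp(5*t), t*exp(5*t)]
  [-4*t*exp(5*t), -2*t*exp(5*t) + exp(5*t)]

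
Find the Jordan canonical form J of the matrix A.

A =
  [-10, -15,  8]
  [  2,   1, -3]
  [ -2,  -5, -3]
J_3(-4)

The characteristic polynomial is
  det(x·I − A) = x^3 + 12*x^2 + 48*x + 64 = (x + 4)^3

Eigenvalues and multiplicities (the geometric multiplicity of λ is n − rank(A − λI), which equals the number of Jordan blocks for λ):
  λ = -4: algebraic multiplicity = 3, geometric multiplicity = 1

Determining the block sizes for each eigenvalue:
  λ = -4: one block (gm = 1), so the single block has size am = 3 → block sizes [3]

Assembling the blocks gives a Jordan form
J =
  [-4,  1,  0]
  [ 0, -4,  1]
  [ 0,  0, -4]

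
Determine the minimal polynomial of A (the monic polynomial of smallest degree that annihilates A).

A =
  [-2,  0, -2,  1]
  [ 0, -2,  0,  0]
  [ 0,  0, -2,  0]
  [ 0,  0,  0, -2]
x^2 + 4*x + 4

The characteristic polynomial is χ_A(x) = (x + 2)^4, so the eigenvalues are known. The minimal polynomial is
  m_A(x) = Π_λ (x − λ)^{k_λ}
where k_λ is the size of the *largest* Jordan block for λ (equivalently, the smallest k with (A − λI)^k v = 0 for every generalised eigenvector v of λ).

  λ = -2: largest Jordan block has size 2, contributing (x + 2)^2

So m_A(x) = (x + 2)^2 = x^2 + 4*x + 4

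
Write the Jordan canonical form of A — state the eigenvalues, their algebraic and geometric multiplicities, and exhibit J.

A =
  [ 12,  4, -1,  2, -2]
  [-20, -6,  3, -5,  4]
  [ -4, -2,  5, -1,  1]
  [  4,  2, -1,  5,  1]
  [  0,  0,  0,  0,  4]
J_3(4) ⊕ J_2(4)

The characteristic polynomial is
  det(x·I − A) = x^5 - 20*x^4 + 160*x^3 - 640*x^2 + 1280*x - 1024 = (x - 4)^5

Eigenvalues and multiplicities (the geometric multiplicity of λ is n − rank(A − λI), which equals the number of Jordan blocks for λ):
  λ = 4: algebraic multiplicity = 5, geometric multiplicity = 2

Determining the block sizes for each eigenvalue:
  λ = 4: with am = 5 and gm = 2, the partition is not yet determined (e.g. several partitions of 5 into 2 parts exist). Let N = A − (4)·I. Computing rank(N^1) = 3, rank(N^2) = 1, rank(N^3) = 0; the number of blocks of size ≥ j is rank(N^{j−1}) − rank(N^j), giving [2, 2, 1]. So we have 1 block(s) of size 3, 1 block(s) of size 2 → block sizes [3, 2]

Assembling the blocks gives a Jordan form
J =
  [4, 1, 0, 0, 0]
  [0, 4, 1, 0, 0]
  [0, 0, 4, 0, 0]
  [0, 0, 0, 4, 1]
  [0, 0, 0, 0, 4]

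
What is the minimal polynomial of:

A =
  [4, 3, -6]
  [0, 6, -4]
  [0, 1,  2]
x^2 - 8*x + 16

The characteristic polynomial is χ_A(x) = (x - 4)^3, so the eigenvalues are known. The minimal polynomial is
  m_A(x) = Π_λ (x − λ)^{k_λ}
where k_λ is the size of the *largest* Jordan block for λ (equivalently, the smallest k with (A − λI)^k v = 0 for every generalised eigenvector v of λ).

  λ = 4: largest Jordan block has size 2, contributing (x − 4)^2

So m_A(x) = (x - 4)^2 = x^2 - 8*x + 16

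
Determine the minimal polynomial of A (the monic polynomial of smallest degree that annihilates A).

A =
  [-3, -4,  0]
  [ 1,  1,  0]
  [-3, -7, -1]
x^3 + 3*x^2 + 3*x + 1

The characteristic polynomial is χ_A(x) = (x + 1)^3, so the eigenvalues are known. The minimal polynomial is
  m_A(x) = Π_λ (x − λ)^{k_λ}
where k_λ is the size of the *largest* Jordan block for λ (equivalently, the smallest k with (A − λI)^k v = 0 for every generalised eigenvector v of λ).

  λ = -1: largest Jordan block has size 3, contributing (x + 1)^3

So m_A(x) = (x + 1)^3 = x^3 + 3*x^2 + 3*x + 1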